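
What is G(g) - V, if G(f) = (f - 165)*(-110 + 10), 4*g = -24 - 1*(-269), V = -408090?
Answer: 418465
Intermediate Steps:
g = 245/4 (g = (-24 - 1*(-269))/4 = (-24 + 269)/4 = (1/4)*245 = 245/4 ≈ 61.250)
G(f) = 16500 - 100*f (G(f) = (-165 + f)*(-100) = 16500 - 100*f)
G(g) - V = (16500 - 100*245/4) - 1*(-408090) = (16500 - 6125) + 408090 = 10375 + 408090 = 418465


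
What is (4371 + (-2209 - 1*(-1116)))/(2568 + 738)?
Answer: 1639/1653 ≈ 0.99153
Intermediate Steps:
(4371 + (-2209 - 1*(-1116)))/(2568 + 738) = (4371 + (-2209 + 1116))/3306 = (4371 - 1093)*(1/3306) = 3278*(1/3306) = 1639/1653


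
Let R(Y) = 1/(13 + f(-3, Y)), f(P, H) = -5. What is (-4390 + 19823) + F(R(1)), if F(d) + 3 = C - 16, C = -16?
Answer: 15398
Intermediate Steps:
R(Y) = ⅛ (R(Y) = 1/(13 - 5) = 1/8 = ⅛)
F(d) = -35 (F(d) = -3 + (-16 - 16) = -3 - 32 = -35)
(-4390 + 19823) + F(R(1)) = (-4390 + 19823) - 35 = 15433 - 35 = 15398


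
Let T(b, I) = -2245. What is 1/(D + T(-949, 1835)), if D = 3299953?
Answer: 1/3297708 ≈ 3.0324e-7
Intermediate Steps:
1/(D + T(-949, 1835)) = 1/(3299953 - 2245) = 1/3297708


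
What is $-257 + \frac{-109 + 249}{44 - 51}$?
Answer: $-277$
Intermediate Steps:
$-257 + \frac{-109 + 249}{44 - 51} = -257 + \frac{140}{-7} = -257 + 140 \left(- \frac{1}{7}\right) = -257 - 20 = -277$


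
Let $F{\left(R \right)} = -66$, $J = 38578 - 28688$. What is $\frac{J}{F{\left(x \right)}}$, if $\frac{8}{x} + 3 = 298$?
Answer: $- \frac{4945}{33} \approx -149.85$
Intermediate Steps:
$x = \frac{8}{295}$ ($x = \frac{8}{-3 + 298} = \frac{8}{295} \approx 0.027119$)
$J = 9890$
$\frac{J}{F{\left(x \right)}} = \frac{9890}{-66} = 9890 \left(- \frac{1}{66}\right) = - \frac{4945}{33}$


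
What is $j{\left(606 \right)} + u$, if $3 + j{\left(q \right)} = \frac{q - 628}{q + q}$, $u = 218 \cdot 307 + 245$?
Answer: $\frac{40703797}{606} \approx 67168.0$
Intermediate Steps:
$u = 67171$ ($u = 66926 + 245 = 67171$)
$j{\left(q \right)} = -3 + \frac{-628 + q}{2 q}$ ($j{\left(q \right)} = -3 + \frac{q - 628}{q + q} = -3 + \frac{-628 + q}{2 q}$)
$j{\left(606 \right)} + u = \left(- \frac{5}{2} - \frac{314}{606}\right) + 67171 = \left(- \frac{5}{2} - \frac{157}{303}\right) + 67171 = - \frac{1829}{606} + 67171 = \frac{40703797}{606}$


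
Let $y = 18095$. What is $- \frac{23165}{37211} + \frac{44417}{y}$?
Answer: $\frac{1233630312}{673333045} \approx 1.8321$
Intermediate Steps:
$- \frac{23165}{37211} + \frac{44417}{y} = - \frac{23165}{37211} + \frac{44417}{18095} = \frac{1233630312}{673333045}$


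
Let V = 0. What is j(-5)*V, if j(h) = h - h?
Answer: 0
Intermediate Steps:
j(h) = 0
j(-5)*V = 0*0 = 0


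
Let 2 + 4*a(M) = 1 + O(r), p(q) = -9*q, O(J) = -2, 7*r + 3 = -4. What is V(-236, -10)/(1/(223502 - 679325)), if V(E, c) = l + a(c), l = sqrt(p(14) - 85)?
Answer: 1367469/4 - 455823*I*sqrt(211) ≈ 3.4187e+5 - 6.6212e+6*I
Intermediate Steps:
r = -1 (r = -3/7 + (1/7)*(-4) = -3/7 - 4/7 = -1)
l = I*sqrt(211) (l = sqrt(-9*14 - 85) = sqrt(-126 - 85) = sqrt(-211) = I*sqrt(211) ≈ 14.526*I)
a(M) = -3/4 (a(M) = -1/2 + (1 - 2)/4 = -1/2 + (1/4)*(-1) = -1/2 - 1/4 = -3/4)
V(E, c) = -3/4 + I*sqrt(211) (V(E, c) = I*sqrt(211) - 3/4 = -3/4 + I*sqrt(211))
V(-236, -10)/(1/(223502 - 679325)) = (-3/4 + I*sqrt(211))/(1/(223502 - 679325)) = (-3/4 + I*sqrt(211))/(1/(-455823)) = (-3/4 + I*sqrt(211))/(-1/455823) = (-3/4 + I*sqrt(211))*(-455823) = 1367469/4 - 455823*I*sqrt(211)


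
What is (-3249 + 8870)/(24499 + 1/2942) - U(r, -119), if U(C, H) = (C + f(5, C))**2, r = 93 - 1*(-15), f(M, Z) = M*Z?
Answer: -2751364449214/6552369 ≈ -4.1990e+5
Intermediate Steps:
r = 108 (r = 93 + 15 = 108)
U(C, H) = 36*C**2 (U(C, H) = (C + 5*C)**2 = (6*C)**2 = 36*C**2)
(-3249 + 8870)/(24499 + 1/2942) - U(r, -119) = (-3249 + 8870)/(24499 + 1/2942) - 36*108**2 = 5621/(24499 + 1/2942) - 36*11664 = 5621/(72076059/2942) - 1*419904 = 5621*(2942/72076059) - 419904 = 1503362/6552369 - 419904 = -2751364449214/6552369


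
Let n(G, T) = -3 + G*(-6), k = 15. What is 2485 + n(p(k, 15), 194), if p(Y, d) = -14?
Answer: 2566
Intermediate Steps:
n(G, T) = -3 - 6*G
2485 + n(p(k, 15), 194) = 2485 + (-3 - 6*(-14)) = 2485 + (-3 + 84) = 2485 + 81 = 2566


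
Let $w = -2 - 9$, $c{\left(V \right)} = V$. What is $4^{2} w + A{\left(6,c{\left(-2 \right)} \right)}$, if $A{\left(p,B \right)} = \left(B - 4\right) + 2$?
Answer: $-180$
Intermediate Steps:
$A{\left(p,B \right)} = -2 + B$ ($A{\left(p,B \right)} = \left(-4 + B\right) + 2 = -2 + B$)
$w = -11$ ($w = -2 - 9 = -11$)
$4^{2} w + A{\left(6,c{\left(-2 \right)} \right)} = 4^{2} \left(-11\right) - 4 = 16 \left(-11\right) - 4 = -176 - 4 = -180$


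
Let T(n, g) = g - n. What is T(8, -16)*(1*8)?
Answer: -192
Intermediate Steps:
T(8, -16)*(1*8) = (-16 - 1*8)*(1*8) = (-16 - 8)*8 = -24*8 = -192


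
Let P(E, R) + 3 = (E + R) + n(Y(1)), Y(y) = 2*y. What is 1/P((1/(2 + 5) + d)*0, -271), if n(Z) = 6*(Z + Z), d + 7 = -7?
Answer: -1/250 ≈ -0.0040000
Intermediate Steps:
d = -14 (d = -7 - 7 = -14)
n(Z) = 12*Z (n(Z) = 6*(2*Z) = 12*Z)
P(E, R) = 21 + E + R (P(E, R) = -3 + ((E + R) + 12*(2*1)) = -3 + ((E + R) + 12*2) = -3 + ((E + R) + 24) = -3 + (24 + E + R) = 21 + E + R)
1/P((1/(2 + 5) + d)*0, -271) = 1/(21 + (1/(2 + 5) - 14)*0 - 271) = 1/(21 + (1/7 - 14)*0 - 271) = 1/(21 + (⅐ - 14)*0 - 271) = 1/(21 - 97/7*0 - 271) = 1/(21 + 0 - 271) = 1/(-250) = -1/250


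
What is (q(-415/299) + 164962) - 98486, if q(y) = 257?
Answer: 66733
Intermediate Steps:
(q(-415/299) + 164962) - 98486 = (257 + 164962) - 98486 = 165219 - 98486 = 66733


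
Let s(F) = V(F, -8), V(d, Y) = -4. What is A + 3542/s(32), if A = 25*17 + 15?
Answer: -891/2 ≈ -445.50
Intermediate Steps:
s(F) = -4
A = 440 (A = 425 + 15 = 440)
A + 3542/s(32) = 440 + 3542/(-4) = 440 + 3542*(-¼) = 440 - 1771/2 = -891/2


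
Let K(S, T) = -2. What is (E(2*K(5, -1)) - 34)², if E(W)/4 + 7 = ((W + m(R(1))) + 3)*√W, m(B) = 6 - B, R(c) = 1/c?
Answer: 2820 - 3968*I ≈ 2820.0 - 3968.0*I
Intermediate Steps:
E(W) = -28 + 4*√W*(8 + W) (E(W) = -28 + 4*(((W + (6 - 1/1)) + 3)*√W) = -28 + 4*(((W + (6 - 1*1)) + 3)*√W) = -28 + 4*(((W + (6 - 1)) + 3)*√W) = -28 + 4*(((W + 5) + 3)*√W) = -28 + 4*(((5 + W) + 3)*√W) = -28 + 4*((8 + W)*√W) = -28 + 4*(√W*(8 + W)) = -28 + 4*√W*(8 + W))
(E(2*K(5, -1)) - 34)² = ((-28 + 4*(2*(-2))^(3/2) + 32*√(2*(-2))) - 34)² = ((-28 + 4*(-4)^(3/2) + 32*√(-4)) - 34)² = ((-28 + 4*(-8*I) + 32*(2*I)) - 34)² = ((-28 - 32*I + 64*I) - 34)² = ((-28 + 32*I) - 34)² = (-62 + 32*I)²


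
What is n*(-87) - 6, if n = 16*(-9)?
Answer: 12522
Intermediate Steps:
n = -144
n*(-87) - 6 = -144*(-87) - 6 = 12528 - 6 = 12522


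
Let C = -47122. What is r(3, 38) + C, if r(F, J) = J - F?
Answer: -47087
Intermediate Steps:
r(3, 38) + C = (38 - 1*3) - 47122 = (38 - 3) - 47122 = 35 - 47122 = -47087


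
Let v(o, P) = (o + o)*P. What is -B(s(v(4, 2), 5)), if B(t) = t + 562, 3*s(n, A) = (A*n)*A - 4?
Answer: -694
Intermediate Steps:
v(o, P) = 2*P*o (v(o, P) = (2*o)*P = 2*P*o)
s(n, A) = -4/3 + n*A**2/3 (s(n, A) = ((A*n)*A - 4)/3 = (n*A**2 - 4)/3 = (-4 + n*A**2)/3 = -4/3 + n*A**2/3)
B(t) = 562 + t
-B(s(v(4, 2), 5)) = -(562 + (-4/3 + (1/3)*(2*2*4)*5**2)) = -(562 + (-4/3 + (1/3)*16*25)) = -(562 + (-4/3 + 400/3)) = -(562 + 132) = -1*694 = -694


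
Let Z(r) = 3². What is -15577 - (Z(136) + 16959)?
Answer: -32545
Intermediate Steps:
Z(r) = 9
-15577 - (Z(136) + 16959) = -15577 - (9 + 16959) = -15577 - 1*16968 = -15577 - 16968 = -32545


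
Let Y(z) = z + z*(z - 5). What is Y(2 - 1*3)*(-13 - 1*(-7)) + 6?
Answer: -24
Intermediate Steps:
Y(z) = z + z*(-5 + z)
Y(2 - 1*3)*(-13 - 1*(-7)) + 6 = ((2 - 1*3)*(-4 + (2 - 1*3)))*(-13 - 1*(-7)) + 6 = ((2 - 3)*(-4 + (2 - 3)))*(-13 + 7) + 6 = -(-4 - 1)*(-6) + 6 = -1*(-5)*(-6) + 6 = 5*(-6) + 6 = -30 + 6 = -24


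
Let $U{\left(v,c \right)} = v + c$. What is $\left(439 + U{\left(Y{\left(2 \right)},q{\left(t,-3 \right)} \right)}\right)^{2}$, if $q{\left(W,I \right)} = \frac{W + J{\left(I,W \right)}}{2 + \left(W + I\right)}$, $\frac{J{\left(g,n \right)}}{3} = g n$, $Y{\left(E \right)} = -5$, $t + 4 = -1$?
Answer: $\frac{1643524}{9} \approx 1.8261 \cdot 10^{5}$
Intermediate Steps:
$t = -5$ ($t = -4 - 1 = -5$)
$J{\left(g,n \right)} = 3 g n$
$q{\left(W,I \right)} = \frac{W + 3 I W}{2 + I + W}$ ($q{\left(W,I \right)} = \frac{W + 3 I W}{2 + \left(W + I\right)} = \frac{W + 3 I W}{2 + \left(I + W\right)} = \frac{W + 3 I W}{2 + I + W}$)
$U{\left(v,c \right)} = c + v$
$\left(439 + U{\left(Y{\left(2 \right)},q{\left(t,-3 \right)} \right)}\right)^{2} = \left(439 - \left(5 + \frac{5 \left(1 + 3 \left(-3\right)\right)}{2 - 3 - 5}\right)\right)^{2} = \left(439 - \left(5 + \frac{5 \left(1 - 9\right)}{-6}\right)\right)^{2} = \left(439 - \left(5 - - \frac{20}{3}\right)\right)^{2} = \left(439 - \frac{35}{3}\right)^{2} = \left(\frac{1282}{3}\right)^{2} = \frac{1643524}{9}$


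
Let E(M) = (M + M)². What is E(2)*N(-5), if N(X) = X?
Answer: -80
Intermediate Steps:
E(M) = 4*M² (E(M) = (2*M)² = 4*M²)
E(2)*N(-5) = (4*2²)*(-5) = (4*4)*(-5) = 16*(-5) = -80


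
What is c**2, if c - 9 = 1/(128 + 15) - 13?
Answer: 326041/20449 ≈ 15.944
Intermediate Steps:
c = -571/143 (c = 9 + (1/(128 + 15) - 13) = 9 + (1/143 - 13) = 9 - 1858/143 = -571/143 ≈ -3.9930)
c**2 = (-571/143)**2 = 326041/20449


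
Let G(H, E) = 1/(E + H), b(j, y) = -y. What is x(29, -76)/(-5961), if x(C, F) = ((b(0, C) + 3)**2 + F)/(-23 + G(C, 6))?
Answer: 1750/399387 ≈ 0.0043817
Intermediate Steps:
x(C, F) = (F + (3 - C)**2)/(-23 + 1/(6 + C)) (x(C, F) = ((-C + 3)**2 + F)/(-23 + 1/(6 + C)) = ((3 - C)**2 + F)/(-23 + 1/(6 + C)) = (F + (3 - C)**2)/(-23 + 1/(6 + C)))
x(29, -76)/(-5961) = -(6 + 29)*(-76 + (-3 + 29)**2)/(137 + 23*29)/(-5961) = -1*35*(-76 + 26**2)/(137 + 667)*(-1/5961) = -1*35*(-76 + 676)/804*(-1/5961) = -1*1/804*35*600*(-1/5961) = -1750/67*(-1/5961) = 1750/399387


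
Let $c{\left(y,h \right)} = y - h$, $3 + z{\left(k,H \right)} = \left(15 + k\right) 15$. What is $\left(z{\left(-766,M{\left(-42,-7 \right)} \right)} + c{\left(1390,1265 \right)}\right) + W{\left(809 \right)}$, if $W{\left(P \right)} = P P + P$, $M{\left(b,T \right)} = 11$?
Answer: $644147$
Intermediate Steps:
$z{\left(k,H \right)} = 222 + 15 k$ ($z{\left(k,H \right)} = -3 + \left(15 + k\right) 15 = -3 + \left(225 + 15 k\right) = 222 + 15 k$)
$W{\left(P \right)} = P + P^{2}$ ($W{\left(P \right)} = P^{2} + P = P + P^{2}$)
$\left(z{\left(-766,M{\left(-42,-7 \right)} \right)} + c{\left(1390,1265 \right)}\right) + W{\left(809 \right)} = \left(\left(222 + 15 \left(-766\right)\right) + \left(1390 - 1265\right)\right) + 809 \left(1 + 809\right) = \left(\left(222 - 11490\right) + \left(1390 - 1265\right)\right) + 809 \cdot 810 = \left(-11268 + 125\right) + 655290 = -11143 + 655290 = 644147$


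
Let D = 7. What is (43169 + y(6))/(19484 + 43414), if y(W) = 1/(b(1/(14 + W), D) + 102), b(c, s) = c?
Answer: 88107949/128374818 ≈ 0.68633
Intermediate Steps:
y(W) = 1/(102 + 1/(14 + W)) (y(W) = 1/(1/(14 + W) + 102) = 1/(102 + 1/(14 + W)))
(43169 + y(6))/(19484 + 43414) = (43169 + (14 + 6)/(1429 + 102*6))/(19484 + 43414) = (43169 + 20/(1429 + 612))/62898 = (43169 + 20/2041)*(1/62898) = (88107949/2041)*(1/62898) = 88107949/128374818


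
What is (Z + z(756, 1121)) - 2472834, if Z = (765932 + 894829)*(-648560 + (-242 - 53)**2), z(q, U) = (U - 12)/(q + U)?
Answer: -1750448720117704/1877 ≈ -9.3258e+11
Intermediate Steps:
z(q, U) = (-12 + U)/(U + q)
Z = -932575428135 (Z = 1660761*(-648560 + (-295)**2) = 1660761*(-648560 + 87025) = 1660761*(-561535) = -932575428135)
(Z + z(756, 1121)) - 2472834 = (-932575428135 + (-12 + 1121)/(1121 + 756)) - 2472834 = (-932575428135 + 1109/1877) - 2472834 = -1750444078608286/1877 - 2472834 = -1750448720117704/1877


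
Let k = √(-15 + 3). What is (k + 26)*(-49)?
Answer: -1274 - 98*I*√3 ≈ -1274.0 - 169.74*I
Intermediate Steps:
k = 2*I*√3 (k = √(-12) = 2*I*√3 ≈ 3.4641*I)
(k + 26)*(-49) = (2*I*√3 + 26)*(-49) = (26 + 2*I*√3)*(-49) = -1274 - 98*I*√3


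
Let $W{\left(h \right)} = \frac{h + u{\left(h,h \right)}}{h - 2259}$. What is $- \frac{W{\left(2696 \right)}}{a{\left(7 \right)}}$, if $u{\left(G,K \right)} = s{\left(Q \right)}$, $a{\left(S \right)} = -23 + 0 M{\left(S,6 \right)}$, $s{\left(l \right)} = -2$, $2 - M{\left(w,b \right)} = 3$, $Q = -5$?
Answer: $\frac{2694}{10051} \approx 0.26803$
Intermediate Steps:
$M{\left(w,b \right)} = -1$ ($M{\left(w,b \right)} = 2 - 3 = -1$)
$a{\left(S \right)} = -23$ ($a{\left(S \right)} = -23 + 0 \left(-1\right) = -23 + 0 = -23$)
$u{\left(G,K \right)} = -2$
$W{\left(h \right)} = \frac{-2 + h}{-2259 + h}$ ($W{\left(h \right)} = \frac{h - 2}{h - 2259} = \frac{-2 + h}{-2259 + h}$)
$- \frac{W{\left(2696 \right)}}{a{\left(7 \right)}} = - \frac{\frac{1}{-2259 + 2696} \left(-2 + 2696\right)}{-23} = - \frac{\frac{1}{437} \cdot 2694 \left(-1\right)}{23} = - \frac{2694 \left(-1\right)}{437 \cdot 23} = \left(-1\right) \left(- \frac{2694}{10051}\right) = \frac{2694}{10051}$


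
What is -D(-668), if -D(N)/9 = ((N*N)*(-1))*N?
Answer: 2682698688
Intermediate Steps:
D(N) = 9*N**3 (D(N) = -9*(N*N)*(-1)*N = -9*N**2*(-1)*N = -9*(-N**2)*N = -(-9)*N**3 = 9*N**3)
-D(-668) = -9*(-668)**3 = -9*(-298077632) = -1*(-2682698688) = 2682698688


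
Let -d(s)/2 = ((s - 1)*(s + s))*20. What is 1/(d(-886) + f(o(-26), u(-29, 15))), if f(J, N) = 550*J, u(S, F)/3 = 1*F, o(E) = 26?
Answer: -1/62856260 ≈ -1.5909e-8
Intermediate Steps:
u(S, F) = 3*F (u(S, F) = 3*(1*F) = 3*F)
d(s) = -80*s*(-1 + s) (d(s) = -2*(s - 1)*(s + s)*20 = -2*(-1 + s)*(2*s)*20 = -2*2*s*(-1 + s)*20 = -80*s*(-1 + s))
1/(d(-886) + f(o(-26), u(-29, 15))) = 1/(80*(-886)*(1 - 1*(-886)) + 550*26) = 1/(80*(-886)*(1 + 886) + 14300) = 1/(80*(-886)*887 + 14300) = 1/(-62870560 + 14300) = 1/(-62856260) = -1/62856260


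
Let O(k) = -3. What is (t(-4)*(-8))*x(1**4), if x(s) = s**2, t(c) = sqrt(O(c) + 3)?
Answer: 0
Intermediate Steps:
t(c) = 0 (t(c) = sqrt(-3 + 3) = sqrt(0) = 0)
(t(-4)*(-8))*x(1**4) = (0*(-8))*(1**4)**2 = 0*1**2 = 0*1 = 0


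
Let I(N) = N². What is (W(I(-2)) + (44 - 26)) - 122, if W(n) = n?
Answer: -100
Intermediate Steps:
(W(I(-2)) + (44 - 26)) - 122 = ((-2)² + (44 - 26)) - 122 = (4 + 18) - 122 = 22 - 122 = -100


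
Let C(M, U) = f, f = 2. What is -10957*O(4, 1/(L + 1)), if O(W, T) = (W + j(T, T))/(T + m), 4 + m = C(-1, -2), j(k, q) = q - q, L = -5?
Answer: 175312/9 ≈ 19479.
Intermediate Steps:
C(M, U) = 2
j(k, q) = 0
m = -2 (m = -4 + 2 = -2)
O(W, T) = W/(-2 + T) (O(W, T) = (W + 0)/(T - 2) = W/(-2 + T))
-10957*O(4, 1/(L + 1)) = -43828/(-2 + 1/(-5 + 1)) = -43828/(-2 + 1/(-4)) = -43828/(-2 - ¼) = -43828/(-9/4) = -43828*(-4)/9 = -10957*(-16/9) = 175312/9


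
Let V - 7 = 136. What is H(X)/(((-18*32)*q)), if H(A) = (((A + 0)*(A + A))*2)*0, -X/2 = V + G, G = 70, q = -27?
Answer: 0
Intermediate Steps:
V = 143 (V = 7 + 136 = 143)
X = -426 (X = -2*(143 + 70) = -2*213 = -426)
H(A) = 0 (H(A) = ((A*(2*A))*2)*0 = ((2*A²)*2)*0 = (4*A²)*0 = 0)
H(X)/(((-18*32)*q)) = 0/((-18*32*(-27))) = 0/((-576*(-27))) = 0/15552 = 0*(1/15552) = 0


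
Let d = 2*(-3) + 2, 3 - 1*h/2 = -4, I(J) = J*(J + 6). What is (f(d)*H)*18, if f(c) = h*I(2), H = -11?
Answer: -44352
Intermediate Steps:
I(J) = J*(6 + J)
h = 14 (h = 6 - 2*(-4) = 6 + 8 = 14)
d = -4 (d = -6 + 2 = -4)
f(c) = 224 (f(c) = 14*(2*(6 + 2)) = 14*(2*8) = 14*16 = 224)
(f(d)*H)*18 = (224*(-11))*18 = -2464*18 = -44352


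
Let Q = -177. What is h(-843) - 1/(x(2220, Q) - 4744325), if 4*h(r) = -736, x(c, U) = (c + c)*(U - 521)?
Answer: -1443193879/7843445 ≈ -184.00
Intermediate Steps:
x(c, U) = 2*c*(-521 + U) (x(c, U) = (2*c)*(-521 + U) = 2*c*(-521 + U))
h(r) = -184 (h(r) = (¼)*(-736) = -184)
h(-843) - 1/(x(2220, Q) - 4744325) = -184 - 1/(2*2220*(-521 - 177) - 4744325) = -184 - 1/(2*2220*(-698) - 4744325) = -184 - 1/(-3099120 - 4744325) = -184 - 1/(-7843445) = -184 - 1*(-1/7843445) = -184 + 1/7843445 = -1443193879/7843445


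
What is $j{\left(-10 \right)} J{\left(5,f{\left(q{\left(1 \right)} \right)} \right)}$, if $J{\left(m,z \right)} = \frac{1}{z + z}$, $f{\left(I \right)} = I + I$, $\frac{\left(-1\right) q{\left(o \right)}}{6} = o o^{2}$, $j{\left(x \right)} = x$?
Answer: $\frac{5}{12} \approx 0.41667$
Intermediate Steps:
$q{\left(o \right)} = - 6 o^{3}$ ($q{\left(o \right)} = - 6 o o^{2} = - 6 o^{3}$)
$f{\left(I \right)} = 2 I$
$J{\left(m,z \right)} = \frac{1}{2 z}$
$j{\left(-10 \right)} J{\left(5,f{\left(q{\left(1 \right)} \right)} \right)} = - 10 \frac{1}{2 \cdot 2 \left(- 6 \cdot 1^{3}\right)} = - 10 \frac{1}{2 \cdot 2 \left(\left(-6\right) 1\right)} = - 10 \frac{1}{2 \cdot 2 \left(-6\right)} = - 10 \frac{1}{2 \left(-12\right)} = - 10 \cdot \frac{1}{2} \left(- \frac{1}{12}\right) = \left(-10\right) \left(- \frac{1}{24}\right) = \frac{5}{12}$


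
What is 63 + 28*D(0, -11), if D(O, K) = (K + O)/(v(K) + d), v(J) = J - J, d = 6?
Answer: 35/3 ≈ 11.667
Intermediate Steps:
v(J) = 0
D(O, K) = K/6 + O/6 (D(O, K) = (K + O)/(0 + 6) = (K + O)/6 = (K + O)*(⅙) = K/6 + O/6)
63 + 28*D(0, -11) = 63 + 28*((⅙)*(-11) + (⅙)*0) = 63 + 28*(-11/6 + 0) = 63 + 28*(-11/6) = 63 - 154/3 = 35/3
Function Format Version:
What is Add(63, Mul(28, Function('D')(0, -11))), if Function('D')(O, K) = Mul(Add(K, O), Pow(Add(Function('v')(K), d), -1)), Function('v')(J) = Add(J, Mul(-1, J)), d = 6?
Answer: Rational(35, 3) ≈ 11.667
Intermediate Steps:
Function('v')(J) = 0
Function('D')(O, K) = Add(Mul(Rational(1, 6), K), Mul(Rational(1, 6), O)) (Function('D')(O, K) = Mul(Add(K, O), Pow(Add(0, 6), -1)) = Mul(Add(K, O), Pow(6, -1)) = Mul(Add(K, O), Rational(1, 6)) = Add(Mul(Rational(1, 6), K), Mul(Rational(1, 6), O)))
Add(63, Mul(28, Function('D')(0, -11))) = Add(63, Mul(28, Add(Mul(Rational(1, 6), -11), Mul(Rational(1, 6), 0)))) = Add(63, Mul(28, Add(Rational(-11, 6), 0))) = Add(63, Mul(28, Rational(-11, 6))) = Add(63, Rational(-154, 3)) = Rational(35, 3)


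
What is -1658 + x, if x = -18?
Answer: -1676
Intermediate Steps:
-1658 + x = -1658 - 18 = -1676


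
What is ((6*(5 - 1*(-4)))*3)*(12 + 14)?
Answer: 4212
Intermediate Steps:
((6*(5 - 1*(-4)))*3)*(12 + 14) = ((6*(5 + 4))*3)*26 = ((6*9)*3)*26 = (54*3)*26 = 162*26 = 4212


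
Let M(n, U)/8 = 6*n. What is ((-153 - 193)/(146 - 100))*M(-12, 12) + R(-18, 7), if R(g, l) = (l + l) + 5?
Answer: 100085/23 ≈ 4351.5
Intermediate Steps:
R(g, l) = 5 + 2*l (R(g, l) = 2*l + 5 = 5 + 2*l)
M(n, U) = 48*n (M(n, U) = 8*(6*n) = 48*n)
((-153 - 193)/(146 - 100))*M(-12, 12) + R(-18, 7) = ((-153 - 193)/(146 - 100))*(48*(-12)) + (5 + 2*7) = -346/46*(-576) + (5 + 14) = -346*1/46*(-576) + 19 = -173/23*(-576) + 19 = 99648/23 + 19 = 100085/23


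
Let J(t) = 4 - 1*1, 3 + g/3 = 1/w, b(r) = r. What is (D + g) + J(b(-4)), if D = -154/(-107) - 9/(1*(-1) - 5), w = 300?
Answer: -32643/10700 ≈ -3.0507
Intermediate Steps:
g = -899/100 (g = -9 + 3/300 = -9 + 3*(1/300) = -9 + 1/100 = -899/100 ≈ -8.9900)
J(t) = 3 (J(t) = 4 - 1 = 3)
D = 629/214 (D = -154*(-1/107) - 9/(-1 - 5) = 154/107 - 9/(-6) = 154/107 - 9*(-⅙) = 154/107 + 3/2 = 629/214 ≈ 2.9393)
(D + g) + J(b(-4)) = (629/214 - 899/100) + 3 = -64743/10700 + 3 = -32643/10700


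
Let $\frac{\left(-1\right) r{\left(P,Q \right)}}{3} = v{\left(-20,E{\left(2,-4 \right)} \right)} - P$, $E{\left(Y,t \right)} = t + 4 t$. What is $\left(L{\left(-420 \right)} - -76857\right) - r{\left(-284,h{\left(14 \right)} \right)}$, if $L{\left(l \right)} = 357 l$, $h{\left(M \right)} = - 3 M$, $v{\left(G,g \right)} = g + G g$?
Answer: $-71091$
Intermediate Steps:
$E{\left(Y,t \right)} = 5 t$
$r{\left(P,Q \right)} = -1140 + 3 P$ ($r{\left(P,Q \right)} = - 3 \left(5 \left(-4\right) \left(1 - 20\right) - P\right) = - 3 \left(\left(-20\right) \left(-19\right) - P\right) = - 3 \left(380 - P\right) = -1140 + 3 P$)
$\left(L{\left(-420 \right)} - -76857\right) - r{\left(-284,h{\left(14 \right)} \right)} = \left(357 \left(-420\right) - -76857\right) - \left(-1140 + 3 \left(-284\right)\right) = \left(-149940 + 76857\right) - \left(-1140 - 852\right) = -73083 - -1992 = -73083 + 1992 = -71091$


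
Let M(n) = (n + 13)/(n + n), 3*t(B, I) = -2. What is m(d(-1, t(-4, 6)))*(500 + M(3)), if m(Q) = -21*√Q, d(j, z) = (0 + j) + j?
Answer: -10556*I*√2 ≈ -14928.0*I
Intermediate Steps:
t(B, I) = -⅔ (t(B, I) = (⅓)*(-2) = -⅔)
d(j, z) = 2*j (d(j, z) = j + j = 2*j)
M(n) = (13 + n)/(2*n) (M(n) = (13 + n)/((2*n)) = (13 + n)*(1/(2*n)) = (13 + n)/(2*n))
m(d(-1, t(-4, 6)))*(500 + M(3)) = (-21*I*√2)*(500 + (½)*(13 + 3)/3) = (-21*I*√2)*(500 + (½)*(⅓)*16) = (-21*I*√2)*(500 + 8/3) = -21*I*√2*(1508/3) = -10556*I*√2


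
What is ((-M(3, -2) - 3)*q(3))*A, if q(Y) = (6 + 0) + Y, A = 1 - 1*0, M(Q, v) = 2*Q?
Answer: -81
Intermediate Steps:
A = 1 (A = 1 + 0 = 1)
q(Y) = 6 + Y
((-M(3, -2) - 3)*q(3))*A = ((-2*3 - 3)*(6 + 3))*1 = ((-1*6 - 3)*9)*1 = ((-6 - 3)*9)*1 = -9*9*1 = -81*1 = -81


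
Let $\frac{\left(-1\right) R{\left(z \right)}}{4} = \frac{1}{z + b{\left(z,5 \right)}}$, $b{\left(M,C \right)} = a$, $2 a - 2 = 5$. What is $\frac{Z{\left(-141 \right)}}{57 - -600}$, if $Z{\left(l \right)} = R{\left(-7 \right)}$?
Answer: $\frac{8}{4599} \approx 0.0017395$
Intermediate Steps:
$a = \frac{7}{2}$ ($a = 1 + \frac{1}{2} \cdot 5 = 1 + \frac{5}{2} = \frac{7}{2} \approx 3.5$)
$b{\left(M,C \right)} = \frac{7}{2}$
$R{\left(z \right)} = - \frac{4}{\frac{7}{2} + z}$ ($R{\left(z \right)} = - \frac{4}{z + \frac{7}{2}} = - \frac{4}{\frac{7}{2} + z}$)
$Z{\left(l \right)} = \frac{8}{7}$ ($Z{\left(l \right)} = - \frac{8}{7 + 2 \left(-7\right)} = - \frac{8}{7 - 14} = - \frac{8}{-7} = \left(-8\right) \left(- \frac{1}{7}\right) = \frac{8}{7}$)
$\frac{Z{\left(-141 \right)}}{57 - -600} = \frac{8}{7 \left(57 - -600\right)} = \frac{8}{7 \left(57 + 600\right)} = \frac{8}{7 \cdot 657} = \frac{8}{7} \cdot \frac{1}{657} = \frac{8}{4599}$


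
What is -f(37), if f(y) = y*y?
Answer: -1369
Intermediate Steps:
f(y) = y²
-f(37) = -1*37² = -1*1369 = -1369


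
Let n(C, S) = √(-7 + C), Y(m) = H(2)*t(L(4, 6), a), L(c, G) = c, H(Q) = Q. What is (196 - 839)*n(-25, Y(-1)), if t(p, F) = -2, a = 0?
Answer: -2572*I*√2 ≈ -3637.4*I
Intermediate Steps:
Y(m) = -4 (Y(m) = 2*(-2) = -4)
(196 - 839)*n(-25, Y(-1)) = (196 - 839)*√(-7 - 25) = -2572*I*√2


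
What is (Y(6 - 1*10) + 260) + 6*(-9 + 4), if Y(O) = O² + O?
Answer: 242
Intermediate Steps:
Y(O) = O + O²
(Y(6 - 1*10) + 260) + 6*(-9 + 4) = ((6 - 1*10)*(1 + (6 - 1*10)) + 260) + 6*(-9 + 4) = ((6 - 10)*(1 + (6 - 10)) + 260) + 6*(-5) = (-4*(1 - 4) + 260) - 30 = (-4*(-3) + 260) - 30 = (12 + 260) - 30 = 272 - 30 = 242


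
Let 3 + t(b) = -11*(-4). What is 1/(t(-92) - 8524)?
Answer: -1/8483 ≈ -0.00011788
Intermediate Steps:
t(b) = 41 (t(b) = -3 - 11*(-4) = -3 + 44 = 41)
1/(t(-92) - 8524) = 1/(41 - 8524) = 1/(-8483) = -1/8483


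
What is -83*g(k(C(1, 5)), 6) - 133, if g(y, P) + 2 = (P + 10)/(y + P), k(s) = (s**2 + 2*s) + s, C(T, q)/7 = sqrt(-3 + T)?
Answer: (693*sqrt(2) + 4364*I)/(21*sqrt(2) + 92*I) ≈ 46.073 + 4.2199*I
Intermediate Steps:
C(T, q) = 7*sqrt(-3 + T)
k(s) = s**2 + 3*s
g(y, P) = -2 + (10 + P)/(P + y) (g(y, P) = -2 + (P + 10)/(y + P) = -2 + (10 + P)/(P + y))
-83*g(k(C(1, 5)), 6) - 133 = -83*(10 - 1*6 - 2*7*sqrt(-3 + 1)*(3 + 7*sqrt(-3 + 1)))/(6 + (7*sqrt(-3 + 1))*(3 + 7*sqrt(-3 + 1))) - 133 = -83*(10 - 6 - 2*7*sqrt(-2)*(3 + 7*sqrt(-2)))/(6 + (7*sqrt(-2))*(3 + 7*sqrt(-2))) - 133 = -83*(10 - 6 - 2*7*(I*sqrt(2))*(3 + 7*(I*sqrt(2))))/(6 + (7*(I*sqrt(2)))*(3 + 7*(I*sqrt(2)))) - 133 = -83*(10 - 6 - 2*7*I*sqrt(2)*(3 + 7*I*sqrt(2)))/(6 + (7*I*sqrt(2))*(3 + 7*I*sqrt(2))) - 133 = -83*(10 - 6 - 14*I*sqrt(2)*(3 + 7*I*sqrt(2)))/(6 + 7*I*sqrt(2)*(3 + 7*I*sqrt(2))) - 133 = -83*(4 - 14*I*sqrt(2)*(3 + 7*I*sqrt(2)))/(6 + 7*I*sqrt(2)*(3 + 7*I*sqrt(2))) - 133 = -133 - 83*(4 - 14*I*sqrt(2)*(3 + 7*I*sqrt(2)))/(6 + 7*I*sqrt(2)*(3 + 7*I*sqrt(2)))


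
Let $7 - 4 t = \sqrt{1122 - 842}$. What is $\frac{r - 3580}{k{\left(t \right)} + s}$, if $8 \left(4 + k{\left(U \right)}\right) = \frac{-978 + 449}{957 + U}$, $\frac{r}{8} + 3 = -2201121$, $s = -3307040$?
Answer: $\frac{3426456505617734537000}{643372396972534415761} - \frac{37268202352 \sqrt{70}}{643372396972534415761} \approx 5.3258$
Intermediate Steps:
$r = -17608992$ ($r = -24 + 8 \left(-2201121\right) = -24 - 17608968 = -17608992$)
$t = \frac{7}{4} - \frac{\sqrt{70}}{2}$ ($t = \frac{7}{4} - \frac{\sqrt{1122 - 842}}{4} = \frac{7}{4} - \frac{\sqrt{280}}{4} = \frac{7}{4} - \frac{2 \sqrt{70}}{4} = \frac{7}{4} - \frac{\sqrt{70}}{2} \approx -2.4333$)
$k{\left(U \right)} = -4 - \frac{529}{8 \left(957 + U\right)}$ ($k{\left(U \right)} = -4 + \frac{\left(-978 + 449\right) \frac{1}{957 + U}}{8} = -4 + \frac{\left(-529\right) \frac{1}{957 + U}}{8} = -4 - \frac{529}{8 \left(957 + U\right)}$)
$\frac{r - 3580}{k{\left(t \right)} + s} = \frac{-17608992 - 3580}{\frac{-31153 - 32 \left(\frac{7}{4} - \frac{\sqrt{70}}{2}\right)}{8 \left(957 + \left(\frac{7}{4} - \frac{\sqrt{70}}{2}\right)\right)} - 3307040} = - \frac{17612572}{\frac{-31153 - \left(56 - 16 \sqrt{70}\right)}{8 \left(\frac{3835}{4} - \frac{\sqrt{70}}{2}\right)} - 3307040} = - \frac{17612572}{\frac{-31209 + 16 \sqrt{70}}{8 \left(\frac{3835}{4} - \frac{\sqrt{70}}{2}\right)} - 3307040} = - \frac{17612572}{-3307040 + \frac{-31209 + 16 \sqrt{70}}{8 \left(\frac{3835}{4} - \frac{\sqrt{70}}{2}\right)}}$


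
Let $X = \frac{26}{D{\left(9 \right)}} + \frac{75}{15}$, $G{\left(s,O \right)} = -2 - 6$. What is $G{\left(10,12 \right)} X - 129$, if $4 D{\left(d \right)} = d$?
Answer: $- \frac{2353}{9} \approx -261.44$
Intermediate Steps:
$D{\left(d \right)} = \frac{d}{4}$
$G{\left(s,O \right)} = -8$
$X = \frac{149}{9}$ ($X = \frac{26}{\frac{1}{4} \cdot 9} + \frac{75}{15} = \frac{26}{\frac{9}{4}} + 75 \cdot \frac{1}{15} = 26 \cdot \frac{4}{9} + 5 = \frac{104}{9} + 5 = \frac{149}{9} \approx 16.556$)
$G{\left(10,12 \right)} X - 129 = \left(-8\right) \frac{149}{9} - 129 = - \frac{1192}{9} - 129 = - \frac{2353}{9}$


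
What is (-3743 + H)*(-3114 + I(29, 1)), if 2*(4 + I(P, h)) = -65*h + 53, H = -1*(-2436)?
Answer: 4083068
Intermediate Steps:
H = 2436
I(P, h) = 45/2 - 65*h/2 (I(P, h) = -4 + (-65*h + 53)/2 = -4 + (53 - 65*h)/2 = -4 + (53/2 - 65*h/2) = 45/2 - 65*h/2)
(-3743 + H)*(-3114 + I(29, 1)) = (-3743 + 2436)*(-3114 + (45/2 - 65/2*1)) = -1307*(-3114 + (45/2 - 65/2)) = -1307*(-3114 - 10) = -1307*(-3124) = 4083068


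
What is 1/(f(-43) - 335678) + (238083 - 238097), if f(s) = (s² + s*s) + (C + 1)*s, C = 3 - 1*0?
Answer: -4650129/332152 ≈ -14.000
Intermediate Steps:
C = 3 (C = 3 + 0 = 3)
f(s) = 2*s² + 4*s (f(s) = (s² + s*s) + (3 + 1)*s = (s² + s²) + 4*s = 2*s² + 4*s)
1/(f(-43) - 335678) + (238083 - 238097) = 1/(2*(-43)*(2 - 43) - 335678) + (238083 - 238097) = 1/(2*(-43)*(-41) - 335678) - 14 = 1/(3526 - 335678) - 14 = 1/(-332152) - 14 = -1/332152 - 14 = -4650129/332152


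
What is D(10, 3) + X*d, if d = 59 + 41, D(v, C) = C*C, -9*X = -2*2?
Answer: 481/9 ≈ 53.444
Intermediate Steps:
X = 4/9 (X = -(-2)*2/9 = -⅑*(-4) = 4/9 ≈ 0.44444)
D(v, C) = C²
d = 100
D(10, 3) + X*d = 3² + (4/9)*100 = 9 + 400/9 = 481/9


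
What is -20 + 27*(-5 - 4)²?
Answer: 2167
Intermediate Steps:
-20 + 27*(-5 - 4)² = -20 + 27*(-9)² = -20 + 27*81 = -20 + 2187 = 2167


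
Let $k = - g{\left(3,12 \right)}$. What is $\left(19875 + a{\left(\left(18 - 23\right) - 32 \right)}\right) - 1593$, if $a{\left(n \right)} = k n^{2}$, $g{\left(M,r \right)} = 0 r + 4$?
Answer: $12806$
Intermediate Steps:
$g{\left(M,r \right)} = 4$ ($g{\left(M,r \right)} = 0 + 4 = 4$)
$k = -4$ ($k = \left(-1\right) 4 = -4$)
$a{\left(n \right)} = - 4 n^{2}$
$\left(19875 + a{\left(\left(18 - 23\right) - 32 \right)}\right) - 1593 = \left(19875 - 4 \left(\left(18 - 23\right) - 32\right)^{2}\right) - 1593 = \left(19875 - 4 \left(-5 - 32\right)^{2}\right) - 1593 = \left(19875 - 4 \left(-37\right)^{2}\right) - 1593 = \left(19875 - 5476\right) - 1593 = 14399 - 1593 = 12806$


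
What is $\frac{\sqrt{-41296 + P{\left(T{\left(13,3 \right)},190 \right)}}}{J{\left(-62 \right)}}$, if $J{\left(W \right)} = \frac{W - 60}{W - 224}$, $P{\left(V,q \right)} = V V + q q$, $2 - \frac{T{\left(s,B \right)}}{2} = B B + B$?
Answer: $\frac{286 i \sqrt{1199}}{61} \approx 162.35 i$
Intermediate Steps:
$T{\left(s,B \right)} = 4 - 2 B - 2 B^{2}$ ($T{\left(s,B \right)} = 4 - 2 \left(B B + B\right) = 4 - 2 \left(B^{2} + B\right) = 4 - 2 \left(B + B^{2}\right) = 4 - \left(2 B + 2 B^{2}\right) = 4 - 2 B - 2 B^{2}$)
$P{\left(V,q \right)} = V^{2} + q^{2}$
$J{\left(W \right)} = \frac{-60 + W}{-224 + W}$
$\frac{\sqrt{-41296 + P{\left(T{\left(13,3 \right)},190 \right)}}}{J{\left(-62 \right)}} = \frac{\sqrt{-41296 + \left(\left(4 - 6 - 2 \cdot 3^{2}\right)^{2} + 190^{2}\right)}}{\frac{1}{-224 - 62} \left(-60 - 62\right)} = \frac{\sqrt{-41296 + \left(\left(4 - 6 - 18\right)^{2} + 36100\right)}}{\frac{1}{-286} \left(-122\right)} = \frac{\sqrt{-41296 + \left(\left(4 - 6 - 18\right)^{2} + 36100\right)}}{\left(- \frac{1}{286}\right) \left(-122\right)} = \frac{\sqrt{-41296 + \left(\left(-20\right)^{2} + 36100\right)}}{\frac{61}{143}} = \sqrt{-41296 + \left(400 + 36100\right)} \frac{143}{61} = \sqrt{-41296 + 36500} \cdot \frac{143}{61} = \sqrt{-4796} \cdot \frac{143}{61} = 2 i \sqrt{1199} \cdot \frac{143}{61} = \frac{286 i \sqrt{1199}}{61}$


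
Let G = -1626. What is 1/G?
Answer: -1/1626 ≈ -0.00061501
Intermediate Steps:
1/G = 1/(-1626) = -1/1626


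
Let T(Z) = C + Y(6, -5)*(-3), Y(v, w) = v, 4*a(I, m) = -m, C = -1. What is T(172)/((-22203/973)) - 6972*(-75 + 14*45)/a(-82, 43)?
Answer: 343655276461/954729 ≈ 3.5995e+5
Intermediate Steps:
a(I, m) = -m/4 (a(I, m) = (-m)/4 = -m/4)
T(Z) = -19 (T(Z) = -1 + 6*(-3) = -1 - 18 = -19)
T(172)/((-22203/973)) - 6972*(-75 + 14*45)/a(-82, 43) = -19/((-22203/973)) - 6972/((-¼*43)/(-75 + 14*45)) = -19/((-22203*1/973)) - 6972/((-43/(4*(-75 + 630)))) = -19/(-22203/973) - 6972/((-43/4/555)) = -19*(-973/22203) - 6972/((-43/4*1/555)) = 18487/22203 - 6972/(-43/2220) = 18487/22203 - 6972*(-2220/43) = 18487/22203 + 15477840/43 = 343655276461/954729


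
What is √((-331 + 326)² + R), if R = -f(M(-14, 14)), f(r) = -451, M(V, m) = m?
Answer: 2*√119 ≈ 21.817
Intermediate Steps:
R = 451 (R = -1*(-451) = 451)
√((-331 + 326)² + R) = √((-331 + 326)² + 451) = √((-5)² + 451) = √(25 + 451) = √476 = 2*√119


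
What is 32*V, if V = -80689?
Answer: -2582048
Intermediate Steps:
32*V = 32*(-80689) = -2582048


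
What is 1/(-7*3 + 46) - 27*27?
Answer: -18224/25 ≈ -728.96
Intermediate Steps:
1/(-7*3 + 46) - 27*27 = 1/(-21 + 46) - 729 = 1/25 - 729 = -18224/25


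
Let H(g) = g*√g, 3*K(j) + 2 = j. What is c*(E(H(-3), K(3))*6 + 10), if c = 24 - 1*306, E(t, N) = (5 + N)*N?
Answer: -5828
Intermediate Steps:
K(j) = -⅔ + j/3
H(g) = g^(3/2)
E(t, N) = N*(5 + N)
c = -282 (c = 24 - 306 = -282)
c*(E(H(-3), K(3))*6 + 10) = -282*(((-⅔ + (⅓)*3)*(5 + (-⅔ + (⅓)*3)))*6 + 10) = -282*(((-⅔ + 1)*(5 + (-⅔ + 1)))*6 + 10) = -282*(((5 + ⅓)/3)*6 + 10) = -282*(((⅓)*(16/3))*6 + 10) = -282*((16/9)*6 + 10) = -282*(32/3 + 10) = -282*62/3 = -5828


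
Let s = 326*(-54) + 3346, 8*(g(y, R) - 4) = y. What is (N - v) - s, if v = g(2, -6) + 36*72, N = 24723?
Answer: 145539/4 ≈ 36385.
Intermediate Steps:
g(y, R) = 4 + y/8
v = 10385/4 (v = (4 + (1/8)*2) + 36*72 = (4 + 1/4) + 2592 = 17/4 + 2592 = 10385/4 ≈ 2596.3)
s = -14258 (s = -17604 + 3346 = -14258)
(N - v) - s = (24723 - 1*10385/4) - 1*(-14258) = (24723 - 10385/4) + 14258 = 88507/4 + 14258 = 145539/4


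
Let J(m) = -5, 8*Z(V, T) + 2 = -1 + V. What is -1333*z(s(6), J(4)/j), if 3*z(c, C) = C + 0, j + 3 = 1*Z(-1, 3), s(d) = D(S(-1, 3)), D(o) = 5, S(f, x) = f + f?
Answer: -13330/21 ≈ -634.76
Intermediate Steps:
S(f, x) = 2*f
Z(V, T) = -3/8 + V/8 (Z(V, T) = -1/4 + (-1 + V)/8 = -1/4 + (-1/8 + V/8) = -3/8 + V/8)
s(d) = 5
j = -7/2 (j = -3 + 1*(-3/8 + (1/8)*(-1)) = -3 + 1*(-3/8 - 1/8) = -3 + 1*(-1/2) = -3 - 1/2 = -7/2 ≈ -3.5000)
z(c, C) = C/3 (z(c, C) = (C + 0)/3 = C/3)
-1333*z(s(6), J(4)/j) = -1333*(-5/(-7/2))/3 = -1333*(-5*(-2/7))/3 = -1333*10/(3*7) = -1333*10/21 = -13330/21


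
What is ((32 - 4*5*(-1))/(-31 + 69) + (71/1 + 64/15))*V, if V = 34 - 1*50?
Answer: -349456/285 ≈ -1226.2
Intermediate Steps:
V = -16 (V = 34 - 50 = -16)
((32 - 4*5*(-1))/(-31 + 69) + (71/1 + 64/15))*V = ((32 - 4*5*(-1))/(-31 + 69) + (71/1 + 64/15))*(-16) = ((32 - 20*(-1))/38 + (71*1 + 64*(1/15)))*(-16) = ((32 + 20)*(1/38) + (71 + 64/15))*(-16) = (52*(1/38) + 1129/15)*(-16) = (26/19 + 1129/15)*(-16) = (21841/285)*(-16) = -349456/285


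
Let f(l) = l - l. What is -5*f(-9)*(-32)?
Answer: 0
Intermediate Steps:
f(l) = 0
-5*f(-9)*(-32) = -5*0*(-32) = 0*(-32) = 0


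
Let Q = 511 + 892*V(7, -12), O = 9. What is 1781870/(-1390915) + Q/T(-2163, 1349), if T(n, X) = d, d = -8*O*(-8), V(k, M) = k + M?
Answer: -1303816091/160233408 ≈ -8.1370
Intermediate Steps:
V(k, M) = M + k
d = 576 (d = -8*9*(-8) = -72*(-8) = 576)
Q = -3949 (Q = 511 + 892*(-12 + 7) = 511 + 892*(-5) = 511 - 4460 = -3949)
T(n, X) = 576
1781870/(-1390915) + Q/T(-2163, 1349) = 1781870/(-1390915) - 3949/576 = 1781870*(-1/1390915) - 3949*1/576 = -356374/278183 - 3949/576 = -1303816091/160233408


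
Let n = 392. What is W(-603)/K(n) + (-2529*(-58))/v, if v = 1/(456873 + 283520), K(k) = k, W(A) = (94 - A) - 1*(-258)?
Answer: 42572111803147/392 ≈ 1.0860e+11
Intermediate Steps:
W(A) = 352 - A (W(A) = (94 - A) + 258 = 352 - A)
v = 1/740393 ≈ 1.3506e-6
W(-603)/K(n) + (-2529*(-58))/v = (352 - 1*(-603))/392 + (-2529*(-58))/(1/740393) = (352 + 603)*(1/392) + 146682*740393 = 955*(1/392) + 108602326026 = 955/392 + 108602326026 = 42572111803147/392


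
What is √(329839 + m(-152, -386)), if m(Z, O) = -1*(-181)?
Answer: 2*√82505 ≈ 574.47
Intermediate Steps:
m(Z, O) = 181
√(329839 + m(-152, -386)) = √(329839 + 181) = √330020 = 2*√82505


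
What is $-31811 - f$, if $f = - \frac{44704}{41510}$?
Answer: $- \frac{660214953}{20755} \approx -31810.0$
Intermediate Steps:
$f = - \frac{22352}{20755}$ ($f = \left(-44704\right) \frac{1}{41510} = - \frac{22352}{20755} \approx -1.0769$)
$-31811 - f = -31811 - - \frac{22352}{20755} = -31811 + \frac{22352}{20755} = - \frac{660214953}{20755}$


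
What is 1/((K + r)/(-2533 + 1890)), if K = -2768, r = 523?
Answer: 643/2245 ≈ 0.28641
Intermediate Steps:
1/((K + r)/(-2533 + 1890)) = 1/((-2768 + 523)/(-2533 + 1890)) = 1/(-2245/(-643)) = 1/(-2245*(-1/643)) = 1/(2245/643) = 643/2245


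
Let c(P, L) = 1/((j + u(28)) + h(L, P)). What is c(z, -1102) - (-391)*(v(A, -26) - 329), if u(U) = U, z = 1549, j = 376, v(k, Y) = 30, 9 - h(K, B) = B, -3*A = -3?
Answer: -132808625/1136 ≈ -1.1691e+5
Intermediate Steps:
A = 1 (A = -1/3*(-3) = 1)
h(K, B) = 9 - B
c(P, L) = 1/(413 - P) (c(P, L) = 1/((376 + 28) + (9 - P)) = 1/(404 + (9 - P)) = 1/(413 - P))
c(z, -1102) - (-391)*(v(A, -26) - 329) = -1/(-413 + 1549) - (-391)*(30 - 329) = -1/1136 - (-391)*(-299) = -1*1/1136 - 1*116909 = -1/1136 - 116909 = -132808625/1136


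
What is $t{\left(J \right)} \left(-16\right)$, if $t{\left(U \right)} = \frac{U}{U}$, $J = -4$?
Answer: $-16$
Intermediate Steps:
$t{\left(U \right)} = 1$
$t{\left(J \right)} \left(-16\right) = 1 \left(-16\right) = -16$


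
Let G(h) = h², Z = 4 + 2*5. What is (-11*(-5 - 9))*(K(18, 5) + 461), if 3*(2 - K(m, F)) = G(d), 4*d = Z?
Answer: 424039/6 ≈ 70673.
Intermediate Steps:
Z = 14 (Z = 4 + 10 = 14)
d = 7/2 (d = (¼)*14 = 7/2 ≈ 3.5000)
K(m, F) = -25/12 (K(m, F) = 2 - (7/2)²/3 = 2 - ⅓*49/4 = 2 - 49/12 = -25/12)
(-11*(-5 - 9))*(K(18, 5) + 461) = (-11*(-5 - 9))*(-25/12 + 461) = -11*(-14)*(5507/12) = 154*(5507/12) = 424039/6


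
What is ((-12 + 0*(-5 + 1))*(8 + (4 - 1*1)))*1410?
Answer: -186120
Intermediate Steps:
((-12 + 0*(-5 + 1))*(8 + (4 - 1*1)))*1410 = ((-12 + 0*(-4))*(8 + (4 - 1)))*1410 = ((-12 + 0)*(8 + 3))*1410 = -12*11*1410 = -132*1410 = -186120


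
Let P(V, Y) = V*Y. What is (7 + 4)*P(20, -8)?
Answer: -1760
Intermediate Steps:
(7 + 4)*P(20, -8) = (7 + 4)*(20*(-8)) = 11*(-160) = -1760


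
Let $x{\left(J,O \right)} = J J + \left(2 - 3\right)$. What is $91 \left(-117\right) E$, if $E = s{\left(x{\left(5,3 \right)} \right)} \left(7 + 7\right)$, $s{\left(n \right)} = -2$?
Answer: $298116$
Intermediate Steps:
$x{\left(J,O \right)} = -1 + J^{2}$ ($x{\left(J,O \right)} = J^{2} + \left(2 - 3\right) = J^{2} - 1 = -1 + J^{2}$)
$E = -28$ ($E = - 2 \left(7 + 7\right) = \left(-2\right) 14 = -28$)
$91 \left(-117\right) E = 91 \left(-117\right) \left(-28\right) = \left(-10647\right) \left(-28\right) = 298116$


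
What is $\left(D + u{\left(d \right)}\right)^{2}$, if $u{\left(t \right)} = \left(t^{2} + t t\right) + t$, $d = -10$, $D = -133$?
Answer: $3249$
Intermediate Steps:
$u{\left(t \right)} = t + 2 t^{2}$ ($u{\left(t \right)} = \left(t^{2} + t^{2}\right) + t = 2 t^{2} + t = t + 2 t^{2}$)
$\left(D + u{\left(d \right)}\right)^{2} = \left(-133 - 10 \left(1 + 2 \left(-10\right)\right)\right)^{2} = \left(-133 - 10 \left(1 - 20\right)\right)^{2} = \left(-133 - -190\right)^{2} = \left(-133 + 190\right)^{2} = 57^{2} = 3249$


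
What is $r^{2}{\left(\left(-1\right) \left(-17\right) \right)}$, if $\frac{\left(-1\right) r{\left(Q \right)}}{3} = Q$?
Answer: $2601$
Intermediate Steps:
$r{\left(Q \right)} = - 3 Q$
$r^{2}{\left(\left(-1\right) \left(-17\right) \right)} = \left(- 3 \left(\left(-1\right) \left(-17\right)\right)\right)^{2} = \left(\left(-3\right) 17\right)^{2} = \left(-51\right)^{2} = 2601$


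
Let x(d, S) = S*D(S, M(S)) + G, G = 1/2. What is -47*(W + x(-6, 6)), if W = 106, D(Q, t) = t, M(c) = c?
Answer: -13395/2 ≈ -6697.5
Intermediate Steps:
G = ½ ≈ 0.50000
x(d, S) = ½ + S² (x(d, S) = S*S + ½ = S² + ½ = ½ + S²)
-47*(W + x(-6, 6)) = -47*(106 + (½ + 6²)) = -47*(106 + (½ + 36)) = -47*(106 + 73/2) = -47*285/2 = -13395/2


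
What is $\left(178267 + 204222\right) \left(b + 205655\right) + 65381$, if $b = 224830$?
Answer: $164655842546$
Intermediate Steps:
$\left(178267 + 204222\right) \left(b + 205655\right) + 65381 = \left(178267 + 204222\right) \left(224830 + 205655\right) + 65381 = 382489 \cdot 430485 + 65381 = 164655777165 + 65381 = 164655842546$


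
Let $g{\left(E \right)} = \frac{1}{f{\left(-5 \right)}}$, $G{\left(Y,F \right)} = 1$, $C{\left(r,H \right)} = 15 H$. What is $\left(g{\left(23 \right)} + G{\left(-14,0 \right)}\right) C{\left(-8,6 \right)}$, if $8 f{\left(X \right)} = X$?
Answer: $-54$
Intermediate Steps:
$f{\left(X \right)} = \frac{X}{8}$
$g{\left(E \right)} = - \frac{8}{5}$ ($g{\left(E \right)} = \frac{1}{\frac{1}{8} \left(-5\right)} = \frac{1}{- \frac{5}{8}} = - \frac{8}{5}$)
$\left(g{\left(23 \right)} + G{\left(-14,0 \right)}\right) C{\left(-8,6 \right)} = \left(- \frac{8}{5} + 1\right) 15 \cdot 6 = \left(- \frac{3}{5}\right) 90 = -54$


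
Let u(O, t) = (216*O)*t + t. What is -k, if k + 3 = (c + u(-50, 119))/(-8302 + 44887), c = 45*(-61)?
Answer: 1397581/36585 ≈ 38.201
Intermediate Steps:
u(O, t) = t + 216*O*t (u(O, t) = 216*O*t + t = t + 216*O*t)
c = -2745
k = -1397581/36585 (k = -3 + (-2745 + 119*(1 + 216*(-50)))/(-8302 + 44887) = -3 + (-2745 + 119*(1 - 10800))/36585 = -3 + (-2745 + 119*(-10799))*(1/36585) = -3 + (-2745 - 1285081)*(1/36585) = -3 - 1287826*1/36585 = -3 - 1287826/36585 = -1397581/36585 ≈ -38.201)
-k = -1*(-1397581/36585) = 1397581/36585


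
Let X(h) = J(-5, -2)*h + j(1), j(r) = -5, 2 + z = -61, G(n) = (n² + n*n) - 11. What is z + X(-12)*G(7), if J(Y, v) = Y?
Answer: 4722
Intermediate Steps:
G(n) = -11 + 2*n² (G(n) = (n² + n²) - 11 = 2*n² - 11 = -11 + 2*n²)
z = -63 (z = -2 - 61 = -63)
X(h) = -5 - 5*h (X(h) = -5*h - 5 = -5 - 5*h)
z + X(-12)*G(7) = -63 + (-5 - 5*(-12))*(-11 + 2*7²) = -63 + (-5 + 60)*(-11 + 2*49) = -63 + 55*(-11 + 98) = -63 + 55*87 = -63 + 4785 = 4722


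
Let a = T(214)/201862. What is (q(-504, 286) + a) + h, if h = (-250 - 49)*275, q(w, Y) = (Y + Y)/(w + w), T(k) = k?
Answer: -2091375377869/25434612 ≈ -82226.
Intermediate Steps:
q(w, Y) = Y/w (q(w, Y) = (2*Y)/((2*w)) = (2*Y)*(1/(2*w)) = Y/w)
h = -82225 (h = -299*275 = -82225)
a = 107/100931 (a = 214/201862 = 214*(1/201862) = 107/100931 ≈ 0.0010601)
(q(-504, 286) + a) + h = (286/(-504) + 107/100931) - 82225 = (286*(-1/504) + 107/100931) - 82225 = (-143/252 + 107/100931) - 82225 = -14406169/25434612 - 82225 = -2091375377869/25434612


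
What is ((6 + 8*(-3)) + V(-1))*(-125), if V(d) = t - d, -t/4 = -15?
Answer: -5375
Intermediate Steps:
t = 60 (t = -4*(-15) = 60)
V(d) = 60 - d
((6 + 8*(-3)) + V(-1))*(-125) = ((6 + 8*(-3)) + (60 - 1*(-1)))*(-125) = ((6 - 24) + (60 + 1))*(-125) = (-18 + 61)*(-125) = 43*(-125) = -5375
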